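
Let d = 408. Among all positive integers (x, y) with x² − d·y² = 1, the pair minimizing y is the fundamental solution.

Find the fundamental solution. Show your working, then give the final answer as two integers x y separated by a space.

d=408: √d = [20; 5,40] (ℓ=2, even), read p_1/q_1
a_0=20:  p_0=20·1+0=20,  q_0=20·0+1=1
a_1=5:  p_1=5·20+1=101,  q_1=5·1+0=5
→ (101, 5).  Check: 101²=10201, 408·5²=10200, difference 1.

101 5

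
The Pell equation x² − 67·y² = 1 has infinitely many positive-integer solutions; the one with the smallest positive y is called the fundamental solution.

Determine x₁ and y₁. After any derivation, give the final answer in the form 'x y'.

48842 5967

[8; 5,2,1,1,7,1,1,2,5,16] for √67; ℓ=10 ⇒ convergent index 9
step 0: (8, 1)  from 8·(1,0) + (0,1)
step 1: (41, 5)  from 5·(8,1) + (1,0)
step 2: (90, 11)  from 2·(41,5) + (8,1)
step 3: (131, 16)  from 1·(90,11) + (41,5)
step 4: (221, 27)  from 1·(131,16) + (90,11)
step 5: (1678, 205)  from 7·(221,27) + (131,16)
step 6: (1899, 232)  from 1·(1678,205) + (221,27)
…
step 8: (9053, 1106)  from 2·(3577,437) + (1899,232)
step 9: (48842, 5967)  from 5·(9053,1106) + (3577,437)
(x₁, y₁) = (48842, 5967);  48842² − 67·5967² = 1 ✓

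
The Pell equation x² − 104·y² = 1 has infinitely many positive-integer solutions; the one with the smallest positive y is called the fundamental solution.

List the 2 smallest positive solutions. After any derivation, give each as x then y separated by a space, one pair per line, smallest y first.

d=104: √d = [10; 5,20] (ℓ=2, even), read p_1/q_1
a_0=10:  p_0=10·1+0=10,  q_0=10·0+1=1
a_1=5:  p_1=5·10+1=51,  q_1=5·1+0=5
(x₁, y₁) = (51, 5);  51² − 104·5² = 1 ✓
n=2: (51,5)∘(51,5) = (51·51+104·5·5, 51·5+5·51) = (5201,510)

51 5
5201 510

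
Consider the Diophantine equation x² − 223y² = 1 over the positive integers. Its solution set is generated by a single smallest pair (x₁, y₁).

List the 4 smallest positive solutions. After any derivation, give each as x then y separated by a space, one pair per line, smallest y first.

[14; 1,13,1,28] for √223; ℓ=4 ⇒ convergent index 3
step 0: (14, 1)  from 14·(1,0) + (0,1)
…
step 2: (209, 14)  from 13·(15,1) + (14,1)
step 3: (224, 15)  from 1·(209,14) + (15,1)
→ (224, 15).  Check: 224²=50176, 223·15²=50175, difference 1.
(224+15√223)^2 = 100351 + 6720√223
(224+15√223)^3 = 44957024 + 3010545√223
(224+15√223)^4 = 20140646401 + 1348717440√223

224 15
100351 6720
44957024 3010545
20140646401 1348717440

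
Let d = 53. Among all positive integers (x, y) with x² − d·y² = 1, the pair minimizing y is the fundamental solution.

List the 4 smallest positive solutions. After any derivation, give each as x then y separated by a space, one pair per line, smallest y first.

[7; 3,1,1,3,14] for √53; ℓ=5 ⇒ convergent index 9
i=0: a=7 ⇒ p=7, q=1
…
i=7: a=1 ⇒ p=10578, q=1453
i=8: a=1 ⇒ p=18557, q=2549
i=9: a=3 ⇒ p=66249, q=9100
fundamental: x₁=66249, y₁=9100  (since 4388930001 − 53·82810000 = 1)
(x_2, y_2) = (66249·66249 + 53·9100·9100, 66249·9100 + 9100·66249) = (8777860001, 1205731800)
(x_3, y_3) = (66249·8777860001 + 53·9100·1205731800, 66249·1205731800 + 9100·8777860001) = (1163048894346249, 159757052027300)
(x_4, y_4) = (66249·1163048894346249 + 53·9100·159757052027300, 66249·159757052027300 + 9100·1163048894346249) = (154101652394311440001, 21167489878307463600)

66249 9100
8777860001 1205731800
1163048894346249 159757052027300
154101652394311440001 21167489878307463600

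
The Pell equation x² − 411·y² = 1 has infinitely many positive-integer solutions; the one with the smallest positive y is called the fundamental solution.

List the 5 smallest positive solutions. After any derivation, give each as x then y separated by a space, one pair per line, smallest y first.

49730 2453
4946145799 243975380
491943661118810 24265791292347
48928716529930696801 2413475601692857240
4866450145574963442708650 240044283320105789798053

d=411: √d = [20; 3,1,1,1,19,1,1,1,3,40] (ℓ=10, even), read p_9/q_9
k=0  a_k=20  p_k/q_k = 20/1
k=1  a_k=3  p_k/q_k = 61/3
k=2  a_k=1  p_k/q_k = 81/4
k=3  a_k=1  p_k/q_k = 142/7
…
k=6  a_k=1  p_k/q_k = 4602/227
…
k=8  a_k=1  p_k/q_k = 13583/670
k=9  a_k=3  p_k/q_k = 49730/2453
→ (49730, 2453).  Check: 49730²=2473072900, 411·2453²=2473072899, difference 1.
n=2: (49730,2453)∘(49730,2453) = (49730·49730+411·2453·2453, 49730·2453+2453·49730) = (4946145799,243975380)
n=3: (4946145799,243975380)∘(49730,2453) = (49730·4946145799+411·2453·243975380, 49730·243975380+2453·4946145799) = (491943661118810,24265791292347)
n=4: (491943661118810,24265791292347)∘(49730,2453) = (49730·491943661118810+411·2453·24265791292347, 49730·24265791292347+2453·491943661118810) = (48928716529930696801,2413475601692857240)
n=5: (48928716529930696801,2413475601692857240)∘(49730,2453) = (49730·48928716529930696801+411·2453·2413475601692857240, 49730·2413475601692857240+2453·48928716529930696801) = (4866450145574963442708650,240044283320105789798053)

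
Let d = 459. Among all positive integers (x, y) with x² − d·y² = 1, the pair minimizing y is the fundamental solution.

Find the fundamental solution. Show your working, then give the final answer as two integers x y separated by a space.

√459 → a₀=21, period (2,2,1,4,21,4,1,2,2,42); ℓ=10 even so k=9
a_0=21:  p_0=21·1+0=21,  q_0=21·0+1=1
…
a_2=2:  p_2=2·43+21=107,  q_2=2·2+1=5
a_3=1:  p_3=1·107+43=150,  q_3=1·5+2=7
a_4=4:  p_4=4·150+107=707,  q_4=4·7+5=33
a_5=21:  p_5=21·707+150=14997,  q_5=21·33+7=700
…
a_8=2:  p_8=2·75692+60695=212079,  q_8=2·3533+2833=9899
a_9=2:  p_9=2·212079+75692=499850,  q_9=2·9899+3533=23331
fundamental: x₁=499850, y₁=23331  (since 249850022500 − 459·544335561 = 1)

499850 23331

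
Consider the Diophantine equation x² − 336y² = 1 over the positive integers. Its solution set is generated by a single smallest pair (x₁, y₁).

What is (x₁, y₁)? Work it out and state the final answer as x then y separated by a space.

55 3

√336 → a₀=18, period (3,36); ℓ=2 even so k=1
step 0: (18, 1)  from 18·(1,0) + (0,1)
step 1: (55, 3)  from 3·(18,1) + (1,0)
(x₁, y₁) = (55, 3);  55² − 336·3² = 1 ✓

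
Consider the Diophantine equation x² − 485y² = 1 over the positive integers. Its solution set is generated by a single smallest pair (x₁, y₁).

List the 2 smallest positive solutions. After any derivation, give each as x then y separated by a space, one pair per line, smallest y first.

969 44
1877921 85272

√485 → a₀=22, period (44); ℓ=1 odd so k=1
i=0: a=22 ⇒ p=22, q=1
i=1: a=44 ⇒ p=969, q=44
fundamental: x₁=969, y₁=44  (since 938961 − 485·1936 = 1)
n=2: (969,44)∘(969,44) = (969·969+485·44·44, 969·44+44·969) = (1877921,85272)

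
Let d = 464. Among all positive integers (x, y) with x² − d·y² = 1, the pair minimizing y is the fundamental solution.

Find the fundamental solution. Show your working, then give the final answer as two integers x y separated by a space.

√464 = [21; 1,1,5,1,1,1,5,1,1,42, …], period ℓ=10 (even) → k=9
k=0  a_k=21  p_k/q_k = 21/1
k=1  a_k=1  p_k/q_k = 22/1
k=2  a_k=1  p_k/q_k = 43/2
k=3  a_k=5  p_k/q_k = 237/11
…
k=5  a_k=1  p_k/q_k = 517/24
k=6  a_k=1  p_k/q_k = 797/37
k=7  a_k=5  p_k/q_k = 4502/209
k=8  a_k=1  p_k/q_k = 5299/246
k=9  a_k=1  p_k/q_k = 9801/455
fundamental: x₁=9801, y₁=455  (since 96059601 − 464·207025 = 1)

9801 455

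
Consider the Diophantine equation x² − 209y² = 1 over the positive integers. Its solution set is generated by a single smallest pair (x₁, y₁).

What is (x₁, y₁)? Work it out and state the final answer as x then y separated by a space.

46551 3220

√209 → a₀=14, period (2,5,3,2,3,5,2,28); ℓ=8 even so k=7
i=0: a=14 ⇒ p=14, q=1
…
i=2: a=5 ⇒ p=159, q=11
i=3: a=3 ⇒ p=506, q=35
i=4: a=2 ⇒ p=1171, q=81
…
i=6: a=5 ⇒ p=21266, q=1471
i=7: a=2 ⇒ p=46551, q=3220
(x₁, y₁) = (46551, 3220);  46551² − 209·3220² = 1 ✓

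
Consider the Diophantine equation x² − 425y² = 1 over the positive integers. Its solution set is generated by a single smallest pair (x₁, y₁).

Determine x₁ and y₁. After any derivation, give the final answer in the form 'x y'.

√425 → a₀=20, period (1,1,1,1,1,1,40); ℓ=7 odd so k=13
i=0: a=20 ⇒ p=20, q=1
…
i=2: a=1 ⇒ p=41, q=2
i=3: a=1 ⇒ p=62, q=3
i=4: a=1 ⇒ p=103, q=5
i=5: a=1 ⇒ p=165, q=8
…
i=7: a=40 ⇒ p=10885, q=528
i=8: a=1 ⇒ p=11153, q=541
i=9: a=1 ⇒ p=22038, q=1069
i=10: a=1 ⇒ p=33191, q=1610
i=11: a=1 ⇒ p=55229, q=2679
i=12: a=1 ⇒ p=88420, q=4289
i=13: a=1 ⇒ p=143649, q=6968
→ (143649, 6968).  Check: 143649²=20635035201, 425·6968²=20635035200, difference 1.

143649 6968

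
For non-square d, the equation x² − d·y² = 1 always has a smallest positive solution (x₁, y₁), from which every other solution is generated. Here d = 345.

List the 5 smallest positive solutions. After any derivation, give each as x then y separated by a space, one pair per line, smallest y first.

d=345: √d = [18; 1,1,2,1,6,1,2,1,1,36] (ℓ=10, even), read p_9/q_9
a_0=18:  p_0=18·1+0=18,  q_0=18·0+1=1
a_1=1:  p_1=1·18+1=19,  q_1=1·1+0=1
a_2=1:  p_2=1·19+18=37,  q_2=1·1+1=2
a_3=2:  p_3=2·37+19=93,  q_3=2·2+1=5
a_4=1:  p_4=1·93+37=130,  q_4=1·5+2=7
a_5=6:  p_5=6·130+93=873,  q_5=6·7+5=47
a_6=1:  p_6=1·873+130=1003,  q_6=1·47+7=54
a_7=2:  p_7=2·1003+873=2879,  q_7=2·54+47=155
a_8=1:  p_8=1·2879+1003=3882,  q_8=1·155+54=209
a_9=1:  p_9=1·3882+2879=6761,  q_9=1·209+155=364
(x₁, y₁) = (6761, 364);  6761² − 345·364² = 1 ✓
(6761+364√345)^2 = 91422241 + 4922008√345
(6761+364√345)^3 = 1236211536041 + 66555391812√345
(6761+364√345)^4 = 16716052298924161 + 899962003159856√345
(6761+364√345)^5 = 226034457949840969001 + 12169286140172181020√345

6761 364
91422241 4922008
1236211536041 66555391812
16716052298924161 899962003159856
226034457949840969001 12169286140172181020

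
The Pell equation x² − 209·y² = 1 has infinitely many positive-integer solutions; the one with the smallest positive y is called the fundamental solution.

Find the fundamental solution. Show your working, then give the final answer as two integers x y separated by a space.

46551 3220

√209 → a₀=14, period (2,5,3,2,3,5,2,28); ℓ=8 even so k=7
step 0: (14, 1)  from 14·(1,0) + (0,1)
…
step 2: (159, 11)  from 5·(29,2) + (14,1)
…
step 4: (1171, 81)  from 2·(506,35) + (159,11)
…
step 6: (21266, 1471)  from 5·(4019,278) + (1171,81)
step 7: (46551, 3220)  from 2·(21266,1471) + (4019,278)
fundamental: x₁=46551, y₁=3220  (since 2166995601 − 209·10368400 = 1)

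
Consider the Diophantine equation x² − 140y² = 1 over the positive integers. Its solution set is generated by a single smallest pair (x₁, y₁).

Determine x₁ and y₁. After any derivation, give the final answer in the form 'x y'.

[11; 1,4,1,22] for √140; ℓ=4 ⇒ convergent index 3
k=0  a_k=11  p_k/q_k = 11/1
k=1  a_k=1  p_k/q_k = 12/1
k=2  a_k=4  p_k/q_k = 59/5
k=3  a_k=1  p_k/q_k = 71/6
fundamental: x₁=71, y₁=6  (since 5041 − 140·36 = 1)

71 6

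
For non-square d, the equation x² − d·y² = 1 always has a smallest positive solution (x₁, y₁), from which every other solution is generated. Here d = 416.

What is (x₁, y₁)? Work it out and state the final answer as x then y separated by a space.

√416 = [20; 2,1,1,9,1,1,2,40, …], period ℓ=8 (even) → k=7
step 0: (20, 1)  from 20·(1,0) + (0,1)
step 1: (41, 2)  from 2·(20,1) + (1,0)
step 2: (61, 3)  from 1·(41,2) + (20,1)
step 3: (102, 5)  from 1·(61,3) + (41,2)
step 4: (979, 48)  from 9·(102,5) + (61,3)
…
step 6: (2060, 101)  from 1·(1081,53) + (979,48)
step 7: (5201, 255)  from 2·(2060,101) + (1081,53)
fundamental: x₁=5201, y₁=255  (since 27050401 − 416·65025 = 1)

5201 255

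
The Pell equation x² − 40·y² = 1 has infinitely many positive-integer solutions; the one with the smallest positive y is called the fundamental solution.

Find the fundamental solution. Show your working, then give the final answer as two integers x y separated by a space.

19 3

d=40: √d = [6; 3,12] (ℓ=2, even), read p_1/q_1
a_0=6:  p_0=6·1+0=6,  q_0=6·0+1=1
a_1=3:  p_1=3·6+1=19,  q_1=3·1+0=3
(x₁, y₁) = (19, 3);  19² − 40·3² = 1 ✓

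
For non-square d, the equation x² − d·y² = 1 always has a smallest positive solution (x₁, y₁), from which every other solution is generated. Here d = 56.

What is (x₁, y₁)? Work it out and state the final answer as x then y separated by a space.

15 2

d=56: √d = [7; 2,14] (ℓ=2, even), read p_1/q_1
step 0: (7, 1)  from 7·(1,0) + (0,1)
step 1: (15, 2)  from 2·(7,1) + (1,0)
fundamental: x₁=15, y₁=2  (since 225 − 56·4 = 1)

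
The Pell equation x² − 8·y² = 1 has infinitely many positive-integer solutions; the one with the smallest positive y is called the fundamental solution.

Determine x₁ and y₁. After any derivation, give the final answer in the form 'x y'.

d=8: √d = [2; 1,4] (ℓ=2, even), read p_1/q_1
a_0=2:  p_0=2·1+0=2,  q_0=2·0+1=1
a_1=1:  p_1=1·2+1=3,  q_1=1·1+0=1
(x₁, y₁) = (3, 1);  3² − 8·1² = 1 ✓

3 1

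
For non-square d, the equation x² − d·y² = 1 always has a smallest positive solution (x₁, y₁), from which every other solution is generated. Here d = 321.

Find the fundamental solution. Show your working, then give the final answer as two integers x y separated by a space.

d=321: √d = [17; 1,10,1,34] (ℓ=4, even), read p_3/q_3
step 0: (17, 1)  from 17·(1,0) + (0,1)
…
step 2: (197, 11)  from 10·(18,1) + (17,1)
step 3: (215, 12)  from 1·(197,11) + (18,1)
(x₁, y₁) = (215, 12);  215² − 321·12² = 1 ✓

215 12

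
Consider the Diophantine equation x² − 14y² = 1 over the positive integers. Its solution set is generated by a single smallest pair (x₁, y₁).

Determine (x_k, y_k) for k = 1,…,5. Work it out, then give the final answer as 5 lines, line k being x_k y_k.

d=14: √d = [3; 1,2,1,6] (ℓ=4, even), read p_3/q_3
a_0=3:  p_0=3·1+0=3,  q_0=3·0+1=1
…
a_2=2:  p_2=2·4+3=11,  q_2=2·1+1=3
a_3=1:  p_3=1·11+4=15,  q_3=1·3+1=4
→ (15, 4).  Check: 15²=225, 14·4²=224, difference 1.
(x_2, y_2) = (15·15 + 14·4·4, 15·4 + 4·15) = (449, 120)
(x_3, y_3) = (15·449 + 14·4·120, 15·120 + 4·449) = (13455, 3596)
(x_4, y_4) = (15·13455 + 14·4·3596, 15·3596 + 4·13455) = (403201, 107760)
(x_5, y_5) = (15·403201 + 14·4·107760, 15·107760 + 4·403201) = (12082575, 3229204)

15 4
449 120
13455 3596
403201 107760
12082575 3229204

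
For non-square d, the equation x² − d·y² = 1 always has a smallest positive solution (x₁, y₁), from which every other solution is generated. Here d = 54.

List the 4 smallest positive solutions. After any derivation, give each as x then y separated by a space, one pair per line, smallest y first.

d=54: √d = [7; 2,1,6,1,2,14] (ℓ=6, even), read p_5/q_5
step 0: (7, 1)  from 7·(1,0) + (0,1)
step 1: (15, 2)  from 2·(7,1) + (1,0)
step 2: (22, 3)  from 1·(15,2) + (7,1)
step 3: (147, 20)  from 6·(22,3) + (15,2)
step 4: (169, 23)  from 1·(147,20) + (22,3)
step 5: (485, 66)  from 2·(169,23) + (147,20)
→ (485, 66).  Check: 485²=235225, 54·66²=235224, difference 1.
(485+66√54)^2 = 470449 + 64020√54
(485+66√54)^3 = 456335045 + 62099334√54
(485+66√54)^4 = 442644523201 + 60236289960√54

485 66
470449 64020
456335045 62099334
442644523201 60236289960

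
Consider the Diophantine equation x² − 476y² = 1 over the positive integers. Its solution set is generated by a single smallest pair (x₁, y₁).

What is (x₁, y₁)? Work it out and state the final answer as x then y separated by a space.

28799 1320

d=476: √d = [21; 1,4,2,10,2,4,1,42] (ℓ=8, even), read p_7/q_7
k=0  a_k=21  p_k/q_k = 21/1
k=1  a_k=1  p_k/q_k = 22/1
k=2  a_k=4  p_k/q_k = 109/5
k=3  a_k=2  p_k/q_k = 240/11
k=4  a_k=10  p_k/q_k = 2509/115
…
k=6  a_k=4  p_k/q_k = 23541/1079
k=7  a_k=1  p_k/q_k = 28799/1320
fundamental: x₁=28799, y₁=1320  (since 829382401 − 476·1742400 = 1)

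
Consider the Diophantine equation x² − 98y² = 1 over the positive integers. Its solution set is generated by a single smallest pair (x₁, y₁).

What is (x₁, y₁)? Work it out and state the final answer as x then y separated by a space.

99 10

[9; 1,8,1,18] for √98; ℓ=4 ⇒ convergent index 3
step 0: (9, 1)  from 9·(1,0) + (0,1)
…
step 2: (89, 9)  from 8·(10,1) + (9,1)
step 3: (99, 10)  from 1·(89,9) + (10,1)
(x₁, y₁) = (99, 10);  99² − 98·10² = 1 ✓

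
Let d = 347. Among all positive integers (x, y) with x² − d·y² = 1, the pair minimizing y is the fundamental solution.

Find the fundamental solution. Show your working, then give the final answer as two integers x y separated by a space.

√347 = [18; 1,1,1,2,4,…,1,1,36, …], period ℓ=14 (even) → k=13
k=0  a_k=18  p_k/q_k = 18/1
…
k=2  a_k=1  p_k/q_k = 37/2
…
k=4  a_k=2  p_k/q_k = 149/8
k=5  a_k=4  p_k/q_k = 652/35
…
k=11  a_k=1  p_k/q_k = 238717/12815
k=12  a_k=1  p_k/q_k = 402885/21628
k=13  a_k=1  p_k/q_k = 641602/34443
(x₁, y₁) = (641602, 34443);  641602² − 347·34443² = 1 ✓

641602 34443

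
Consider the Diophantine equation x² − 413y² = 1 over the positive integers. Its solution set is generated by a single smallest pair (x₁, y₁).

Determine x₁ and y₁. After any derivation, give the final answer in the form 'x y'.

√413 → a₀=20, period (3,9,1,4,1,9,3,40); ℓ=8 even so k=7
a_0=20:  p_0=20·1+0=20,  q_0=20·0+1=1
a_1=3:  p_1=3·20+1=61,  q_1=3·1+0=3
a_2=9:  p_2=9·61+20=569,  q_2=9·3+1=28
…
a_5=1:  p_5=1·3089+630=3719,  q_5=1·152+31=183
a_6=9:  p_6=9·3719+3089=36560,  q_6=9·183+152=1799
a_7=3:  p_7=3·36560+3719=113399,  q_7=3·1799+183=5580
(x₁, y₁) = (113399, 5580);  113399² − 413·5580² = 1 ✓

113399 5580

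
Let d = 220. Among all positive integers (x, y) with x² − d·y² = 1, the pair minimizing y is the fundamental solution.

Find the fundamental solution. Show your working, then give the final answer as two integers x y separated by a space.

√220 → a₀=14, period (1,4,1,28); ℓ=4 even so k=3
i=0: a=14 ⇒ p=14, q=1
…
i=2: a=4 ⇒ p=74, q=5
i=3: a=1 ⇒ p=89, q=6
→ (89, 6).  Check: 89²=7921, 220·6²=7920, difference 1.

89 6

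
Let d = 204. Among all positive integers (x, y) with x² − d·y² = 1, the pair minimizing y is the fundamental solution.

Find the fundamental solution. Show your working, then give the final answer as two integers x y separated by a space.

[14; 3,1,1,6,1,1,3,28] for √204; ℓ=8 ⇒ convergent index 7
i=0: a=14 ⇒ p=14, q=1
i=1: a=3 ⇒ p=43, q=3
…
i=3: a=1 ⇒ p=100, q=7
i=4: a=6 ⇒ p=657, q=46
i=5: a=1 ⇒ p=757, q=53
i=6: a=1 ⇒ p=1414, q=99
i=7: a=3 ⇒ p=4999, q=350
(x₁, y₁) = (4999, 350);  4999² − 204·350² = 1 ✓

4999 350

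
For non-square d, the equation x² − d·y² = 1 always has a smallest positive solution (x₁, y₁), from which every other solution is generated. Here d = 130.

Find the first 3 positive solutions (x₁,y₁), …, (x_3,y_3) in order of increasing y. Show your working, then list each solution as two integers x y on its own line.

√130 → a₀=11, period (2,2,22); ℓ=3 odd so k=5
k=0  a_k=11  p_k/q_k = 11/1
…
k=3  a_k=22  p_k/q_k = 1277/112
k=4  a_k=2  p_k/q_k = 2611/229
k=5  a_k=2  p_k/q_k = 6499/570
(x₁, y₁) = (6499, 570);  6499² − 130·570² = 1 ✓
k=2:  x_2 = 6499·6499+130·570·570 = 84474001,  y_2 = 6499·570+570·6499 = 7408860
k=3:  x_3 = 6499·84474001+130·570·7408860 = 1097993058499,  y_3 = 6499·7408860+570·84474001 = 96300361710

6499 570
84474001 7408860
1097993058499 96300361710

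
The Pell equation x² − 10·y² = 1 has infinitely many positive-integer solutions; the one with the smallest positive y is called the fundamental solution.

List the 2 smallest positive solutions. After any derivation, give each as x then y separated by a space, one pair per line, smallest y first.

√10 = [3; 6, …], period ℓ=1 (odd) → k=1
k=0  a_k=3  p_k/q_k = 3/1
k=1  a_k=6  p_k/q_k = 19/6
→ (19, 6).  Check: 19²=361, 10·6²=360, difference 1.
n=2: (19,6)∘(19,6) = (19·19+10·6·6, 19·6+6·19) = (721,228)

19 6
721 228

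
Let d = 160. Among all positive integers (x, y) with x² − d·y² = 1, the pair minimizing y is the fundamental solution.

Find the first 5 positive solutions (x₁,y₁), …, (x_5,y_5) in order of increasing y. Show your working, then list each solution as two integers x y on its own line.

d=160: √d = [12; 1,1,1,5,1,1,1,24] (ℓ=8, even), read p_7/q_7
a_0=12:  p_0=12·1+0=12,  q_0=12·0+1=1
…
a_6=1:  p_6=1·253+215=468,  q_6=1·20+17=37
a_7=1:  p_7=1·468+253=721,  q_7=1·37+20=57
fundamental: x₁=721, y₁=57  (since 519841 − 160·3249 = 1)
k=2:  x_2 = 721·721+160·57·57 = 1039681,  y_2 = 721·57+57·721 = 82194
k=3:  x_3 = 721·1039681+160·57·82194 = 1499219281,  y_3 = 721·82194+57·1039681 = 118523691
k=4:  x_4 = 721·1499219281+160·57·118523691 = 2161873163521,  y_4 = 721·118523691+57·1499219281 = 170911080228
k=5:  x_5 = 721·2161873163521+160·57·170911080228 = 3117419602578001,  y_5 = 721·170911080228+57·2161873163521 = 246453659165085

721 57
1039681 82194
1499219281 118523691
2161873163521 170911080228
3117419602578001 246453659165085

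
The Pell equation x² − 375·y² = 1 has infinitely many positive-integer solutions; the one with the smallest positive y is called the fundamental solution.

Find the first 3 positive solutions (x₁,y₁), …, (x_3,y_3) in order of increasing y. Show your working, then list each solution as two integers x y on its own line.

15124 781
457470751 23623688
13837575261124 714569313843

d=375: √d = [19; 2,1,2,1,5,1,2,1,2,38] (ℓ=10, even), read p_9/q_9
k=0  a_k=19  p_k/q_k = 19/1
k=1  a_k=2  p_k/q_k = 39/2
…
k=8  a_k=1  p_k/q_k = 5519/285
k=9  a_k=2  p_k/q_k = 15124/781
→ (15124, 781).  Check: 15124²=228735376, 375·781²=228735375, difference 1.
k=2:  x_2 = 15124·15124+375·781·781 = 457470751,  y_2 = 15124·781+781·15124 = 23623688
k=3:  x_3 = 15124·457470751+375·781·23623688 = 13837575261124,  y_3 = 15124·23623688+781·457470751 = 714569313843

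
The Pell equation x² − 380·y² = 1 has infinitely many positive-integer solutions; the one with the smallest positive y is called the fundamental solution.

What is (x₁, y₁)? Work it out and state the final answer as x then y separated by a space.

√380 → a₀=19, period (2,38); ℓ=2 even so k=1
k=0  a_k=19  p_k/q_k = 19/1
k=1  a_k=2  p_k/q_k = 39/2
fundamental: x₁=39, y₁=2  (since 1521 − 380·4 = 1)

39 2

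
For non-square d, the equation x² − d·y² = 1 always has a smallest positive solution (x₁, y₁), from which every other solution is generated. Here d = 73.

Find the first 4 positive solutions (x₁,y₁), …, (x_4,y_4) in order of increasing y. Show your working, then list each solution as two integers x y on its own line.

[8; 1,1,5,5,1,1,16] for √73; ℓ=7 ⇒ convergent index 13
step 0: (8, 1)  from 8·(1,0) + (0,1)
step 1: (9, 1)  from 1·(8,1) + (1,0)
step 2: (17, 2)  from 1·(9,1) + (8,1)
…
step 5: (581, 68)  from 1·(487,57) + (94,11)
step 6: (1068, 125)  from 1·(581,68) + (487,57)
step 7: (17669, 2068)  from 16·(1068,125) + (581,68)
…
step 10: (200767, 23498)  from 5·(36406,4261) + (18737,2193)
step 11: (1040241, 121751)  from 5·(200767,23498) + (36406,4261)
step 12: (1241008, 145249)  from 1·(1040241,121751) + (200767,23498)
step 13: (2281249, 267000)  from 1·(1241008,145249) + (1040241,121751)
(x₁, y₁) = (2281249, 267000);  2281249² − 73·267000² = 1 ✓
(x_2, y_2) = (2281249·2281249 + 73·267000·267000, 2281249·267000 + 267000·2281249) = (10408194000001, 1218186966000)
(x_3, y_3) = (2281249·10408194000001 + 73·267000·1218186966000, 2281249·1218186966000 + 267000·10408194000001) = (47487364308614281249, 5557975596000801000)
(x_4, y_4) = (2281249·47487364308614281249 + 73·267000·5557975596000801000, 2281249·5557975596000801000 + 267000·47487364308614281249) = (216661004683313632776000001, 25358252540801244373932000)

2281249 267000
10408194000001 1218186966000
47487364308614281249 5557975596000801000
216661004683313632776000001 25358252540801244373932000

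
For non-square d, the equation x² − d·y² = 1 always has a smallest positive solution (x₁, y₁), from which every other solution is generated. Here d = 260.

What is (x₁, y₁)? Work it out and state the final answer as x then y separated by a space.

129 8

√260 = [16; 8,32, …], period ℓ=2 (even) → k=1
i=0: a=16 ⇒ p=16, q=1
i=1: a=8 ⇒ p=129, q=8
→ (129, 8).  Check: 129²=16641, 260·8²=16640, difference 1.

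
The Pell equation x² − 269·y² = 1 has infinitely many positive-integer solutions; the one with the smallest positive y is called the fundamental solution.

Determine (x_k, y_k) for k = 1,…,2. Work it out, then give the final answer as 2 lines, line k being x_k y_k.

13449 820
361751201 22056360

√269 = [16; 2,2,32, …], period ℓ=3 (odd) → k=5
k=0  a_k=16  p_k/q_k = 16/1
k=1  a_k=2  p_k/q_k = 33/2
k=2  a_k=2  p_k/q_k = 82/5
k=3  a_k=32  p_k/q_k = 2657/162
k=4  a_k=2  p_k/q_k = 5396/329
k=5  a_k=2  p_k/q_k = 13449/820
→ (13449, 820).  Check: 13449²=180875601, 269·820²=180875600, difference 1.
(13449+820√269)^2 = 361751201 + 22056360√269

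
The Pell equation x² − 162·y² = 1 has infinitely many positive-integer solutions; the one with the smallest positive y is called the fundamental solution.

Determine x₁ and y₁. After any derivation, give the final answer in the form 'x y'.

√162 → a₀=12, period (1,2,1,2,12,2,1,2,1,24); ℓ=10 even so k=9
i=0: a=12 ⇒ p=12, q=1
…
i=2: a=2 ⇒ p=38, q=3
…
i=6: a=2 ⇒ p=3602, q=283
…
i=8: a=2 ⇒ p=14268, q=1121
i=9: a=1 ⇒ p=19601, q=1540
→ (19601, 1540).  Check: 19601²=384199201, 162·1540²=384199200, difference 1.

19601 1540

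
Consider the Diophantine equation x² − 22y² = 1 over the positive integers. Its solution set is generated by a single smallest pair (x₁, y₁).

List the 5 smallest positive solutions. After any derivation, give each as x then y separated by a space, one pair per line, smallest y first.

√22 = [4; 1,2,4,2,1,8, …], period ℓ=6 (even) → k=5
step 0: (4, 1)  from 4·(1,0) + (0,1)
step 1: (5, 1)  from 1·(4,1) + (1,0)
…
step 4: (136, 29)  from 2·(61,13) + (14,3)
step 5: (197, 42)  from 1·(136,29) + (61,13)
→ (197, 42).  Check: 197²=38809, 22·42²=38808, difference 1.
(x_2, y_2) = (197·197 + 22·42·42, 197·42 + 42·197) = (77617, 16548)
(x_3, y_3) = (197·77617 + 22·42·16548, 197·16548 + 42·77617) = (30580901, 6519870)
(x_4, y_4) = (197·30580901 + 22·42·6519870, 197·6519870 + 42·30580901) = (12048797377, 2568812232)
(x_5, y_5) = (197·12048797377 + 22·42·2568812232, 197·2568812232 + 42·12048797377) = (4747195585637, 1012105499538)

197 42
77617 16548
30580901 6519870
12048797377 2568812232
4747195585637 1012105499538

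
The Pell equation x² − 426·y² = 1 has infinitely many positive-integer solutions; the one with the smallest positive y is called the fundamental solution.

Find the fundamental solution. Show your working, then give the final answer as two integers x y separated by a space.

88751 4300

d=426: √d = [20; 1,1,1,3,2,6,2,3,1,1,1,40] (ℓ=12, even), read p_11/q_11
i=0: a=20 ⇒ p=20, q=1
…
i=2: a=1 ⇒ p=41, q=2
i=3: a=1 ⇒ p=62, q=3
i=4: a=3 ⇒ p=227, q=11
…
i=6: a=6 ⇒ p=3323, q=161
…
i=9: a=1 ⇒ p=31971, q=1549
i=10: a=1 ⇒ p=56780, q=2751
i=11: a=1 ⇒ p=88751, q=4300
(x₁, y₁) = (88751, 4300);  88751² − 426·4300² = 1 ✓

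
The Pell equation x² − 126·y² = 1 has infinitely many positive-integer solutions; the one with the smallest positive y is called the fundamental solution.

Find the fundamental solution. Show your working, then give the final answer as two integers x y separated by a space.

449 40

[11; 4,2,4,22] for √126; ℓ=4 ⇒ convergent index 3
a_0=11:  p_0=11·1+0=11,  q_0=11·0+1=1
a_1=4:  p_1=4·11+1=45,  q_1=4·1+0=4
a_2=2:  p_2=2·45+11=101,  q_2=2·4+1=9
a_3=4:  p_3=4·101+45=449,  q_3=4·9+4=40
→ (449, 40).  Check: 449²=201601, 126·40²=201600, difference 1.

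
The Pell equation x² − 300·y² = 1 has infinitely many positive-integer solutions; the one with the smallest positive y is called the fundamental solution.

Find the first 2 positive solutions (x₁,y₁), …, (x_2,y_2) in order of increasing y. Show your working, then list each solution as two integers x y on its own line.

[17; 3,8,3,34] for √300; ℓ=4 ⇒ convergent index 3
a_0=17:  p_0=17·1+0=17,  q_0=17·0+1=1
a_1=3:  p_1=3·17+1=52,  q_1=3·1+0=3
a_2=8:  p_2=8·52+17=433,  q_2=8·3+1=25
a_3=3:  p_3=3·433+52=1351,  q_3=3·25+3=78
(x₁, y₁) = (1351, 78);  1351² − 300·78² = 1 ✓
(x_2, y_2) = (1351·1351 + 300·78·78, 1351·78 + 78·1351) = (3650401, 210756)

1351 78
3650401 210756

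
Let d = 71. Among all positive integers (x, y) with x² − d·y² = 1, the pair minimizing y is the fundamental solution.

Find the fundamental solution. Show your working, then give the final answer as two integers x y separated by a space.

√71 = [8; 2,2,1,7,1,2,2,16, …], period ℓ=8 (even) → k=7
k=0  a_k=8  p_k/q_k = 8/1
k=1  a_k=2  p_k/q_k = 17/2
…
k=3  a_k=1  p_k/q_k = 59/7
k=4  a_k=7  p_k/q_k = 455/54
k=5  a_k=1  p_k/q_k = 514/61
k=6  a_k=2  p_k/q_k = 1483/176
k=7  a_k=2  p_k/q_k = 3480/413
(x₁, y₁) = (3480, 413);  3480² − 71·413² = 1 ✓

3480 413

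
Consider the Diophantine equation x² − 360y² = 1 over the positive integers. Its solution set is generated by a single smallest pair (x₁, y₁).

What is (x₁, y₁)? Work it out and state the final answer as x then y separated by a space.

19 1

[18; 1,36] for √360; ℓ=2 ⇒ convergent index 1
i=0: a=18 ⇒ p=18, q=1
i=1: a=1 ⇒ p=19, q=1
→ (19, 1).  Check: 19²=361, 360·1²=360, difference 1.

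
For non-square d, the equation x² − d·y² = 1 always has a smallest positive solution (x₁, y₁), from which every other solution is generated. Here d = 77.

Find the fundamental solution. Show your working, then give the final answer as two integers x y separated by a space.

351 40

√77 → a₀=8, period (1,3,2,3,1,16); ℓ=6 even so k=5
step 0: (8, 1)  from 8·(1,0) + (0,1)
…
step 2: (35, 4)  from 3·(9,1) + (8,1)
step 3: (79, 9)  from 2·(35,4) + (9,1)
step 4: (272, 31)  from 3·(79,9) + (35,4)
step 5: (351, 40)  from 1·(272,31) + (79,9)
(x₁, y₁) = (351, 40);  351² − 77·40² = 1 ✓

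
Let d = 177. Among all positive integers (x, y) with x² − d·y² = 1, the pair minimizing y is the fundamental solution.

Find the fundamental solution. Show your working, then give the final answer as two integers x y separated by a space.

62423 4692

[13; 3,3,2,8,2,3,3,26] for √177; ℓ=8 ⇒ convergent index 7
a_0=13:  p_0=13·1+0=13,  q_0=13·0+1=1
a_1=3:  p_1=3·13+1=40,  q_1=3·1+0=3
…
a_3=2:  p_3=2·133+40=306,  q_3=2·10+3=23
a_4=8:  p_4=8·306+133=2581,  q_4=8·23+10=194
a_5=2:  p_5=2·2581+306=5468,  q_5=2·194+23=411
a_6=3:  p_6=3·5468+2581=18985,  q_6=3·411+194=1427
a_7=3:  p_7=3·18985+5468=62423,  q_7=3·1427+411=4692
fundamental: x₁=62423, y₁=4692  (since 3896630929 − 177·22014864 = 1)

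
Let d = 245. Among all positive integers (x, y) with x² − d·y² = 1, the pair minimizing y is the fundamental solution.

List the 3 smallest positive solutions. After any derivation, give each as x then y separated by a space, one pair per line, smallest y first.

51841 3312
5374978561 343394784
557288527109761 35603857991376

d=245: √d = [15; 1,1,1,7,6,7,1,1,1,30] (ℓ=10, even), read p_9/q_9
step 0: (15, 1)  from 15·(1,0) + (0,1)
…
step 2: (31, 2)  from 1·(16,1) + (15,1)
…
step 5: (2207, 141)  from 6·(360,23) + (47,3)
…
step 7: (18016, 1151)  from 1·(15809,1010) + (2207,141)
step 8: (33825, 2161)  from 1·(18016,1151) + (15809,1010)
step 9: (51841, 3312)  from 1·(33825,2161) + (18016,1151)
(x₁, y₁) = (51841, 3312);  51841² − 245·3312² = 1 ✓
n=2: (51841,3312)∘(51841,3312) = (51841·51841+245·3312·3312, 51841·3312+3312·51841) = (5374978561,343394784)
n=3: (5374978561,343394784)∘(51841,3312) = (51841·5374978561+245·3312·343394784, 51841·343394784+3312·5374978561) = (557288527109761,35603857991376)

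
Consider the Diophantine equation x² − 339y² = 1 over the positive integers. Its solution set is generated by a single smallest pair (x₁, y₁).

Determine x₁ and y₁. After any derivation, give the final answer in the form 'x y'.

√339 = [18; 2,2,2,1,17,1,2,2,2,36, …], period ℓ=10 (even) → k=9
k=0  a_k=18  p_k/q_k = 18/1
…
k=2  a_k=2  p_k/q_k = 92/5
…
k=4  a_k=1  p_k/q_k = 313/17
…
k=7  a_k=2  p_k/q_k = 17252/937
k=8  a_k=2  p_k/q_k = 40359/2192
k=9  a_k=2  p_k/q_k = 97970/5321
→ (97970, 5321).  Check: 97970²=9598120900, 339·5321²=9598120899, difference 1.

97970 5321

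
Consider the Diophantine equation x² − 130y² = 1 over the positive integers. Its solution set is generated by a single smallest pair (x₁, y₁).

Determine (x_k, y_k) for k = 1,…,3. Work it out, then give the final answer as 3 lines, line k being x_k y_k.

6499 570
84474001 7408860
1097993058499 96300361710

√130 → a₀=11, period (2,2,22); ℓ=3 odd so k=5
i=0: a=11 ⇒ p=11, q=1
i=1: a=2 ⇒ p=23, q=2
i=2: a=2 ⇒ p=57, q=5
i=3: a=22 ⇒ p=1277, q=112
i=4: a=2 ⇒ p=2611, q=229
i=5: a=2 ⇒ p=6499, q=570
fundamental: x₁=6499, y₁=570  (since 42237001 − 130·324900 = 1)
(x_2, y_2) = (6499·6499 + 130·570·570, 6499·570 + 570·6499) = (84474001, 7408860)
(x_3, y_3) = (6499·84474001 + 130·570·7408860, 6499·7408860 + 570·84474001) = (1097993058499, 96300361710)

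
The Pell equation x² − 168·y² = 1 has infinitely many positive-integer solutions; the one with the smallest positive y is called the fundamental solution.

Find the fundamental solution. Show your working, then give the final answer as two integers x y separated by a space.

[12; 1,24] for √168; ℓ=2 ⇒ convergent index 1
a_0=12:  p_0=12·1+0=12,  q_0=12·0+1=1
a_1=1:  p_1=1·12+1=13,  q_1=1·1+0=1
fundamental: x₁=13, y₁=1  (since 169 − 168·1 = 1)

13 1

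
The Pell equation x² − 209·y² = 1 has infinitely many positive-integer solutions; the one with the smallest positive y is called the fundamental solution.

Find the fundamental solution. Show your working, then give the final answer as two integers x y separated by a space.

46551 3220

d=209: √d = [14; 2,5,3,2,3,5,2,28] (ℓ=8, even), read p_7/q_7
k=0  a_k=14  p_k/q_k = 14/1
…
k=2  a_k=5  p_k/q_k = 159/11
k=3  a_k=3  p_k/q_k = 506/35
k=4  a_k=2  p_k/q_k = 1171/81
k=5  a_k=3  p_k/q_k = 4019/278
k=6  a_k=5  p_k/q_k = 21266/1471
k=7  a_k=2  p_k/q_k = 46551/3220
(x₁, y₁) = (46551, 3220);  46551² − 209·3220² = 1 ✓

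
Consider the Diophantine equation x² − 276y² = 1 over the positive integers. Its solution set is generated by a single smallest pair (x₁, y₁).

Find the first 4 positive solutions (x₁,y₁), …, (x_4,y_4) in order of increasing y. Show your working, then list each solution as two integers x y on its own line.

d=276: √d = [16; 1,1,1,1,2,2,2,1,1,1,1,32] (ℓ=12, even), read p_11/q_11
k=0  a_k=16  p_k/q_k = 16/1
k=1  a_k=1  p_k/q_k = 17/1
…
k=4  a_k=1  p_k/q_k = 83/5
k=5  a_k=2  p_k/q_k = 216/13
…
k=8  a_k=1  p_k/q_k = 1761/106
k=9  a_k=1  p_k/q_k = 3007/181
k=10  a_k=1  p_k/q_k = 4768/287
k=11  a_k=1  p_k/q_k = 7775/468
→ (7775, 468).  Check: 7775²=60450625, 276·468²=60450624, difference 1.
n=2: (7775,468)∘(7775,468) = (7775·7775+276·468·468, 7775·468+468·7775) = (120901249,7277400)
n=3: (120901249,7277400)∘(7775,468) = (7775·120901249+276·468·7277400, 7775·7277400+468·120901249) = (1880014414175,113163569532)
n=4: (1880014414175,113163569532)∘(7775,468) = (7775·1880014414175+276·468·113163569532, 7775·113163569532+468·1880014414175) = (29234224019520001,1759693498945200)

7775 468
120901249 7277400
1880014414175 113163569532
29234224019520001 1759693498945200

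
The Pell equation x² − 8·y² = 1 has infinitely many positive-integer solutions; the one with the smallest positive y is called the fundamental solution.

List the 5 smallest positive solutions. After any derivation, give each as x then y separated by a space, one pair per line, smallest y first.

3 1
17 6
99 35
577 204
3363 1189

√8 → a₀=2, period (1,4); ℓ=2 even so k=1
k=0  a_k=2  p_k/q_k = 2/1
k=1  a_k=1  p_k/q_k = 3/1
(x₁, y₁) = (3, 1);  3² − 8·1² = 1 ✓
n=2: (3,1)∘(3,1) = (3·3+8·1·1, 3·1+1·3) = (17,6)
n=3: (17,6)∘(3,1) = (3·17+8·1·6, 3·6+1·17) = (99,35)
n=4: (99,35)∘(3,1) = (3·99+8·1·35, 3·35+1·99) = (577,204)
n=5: (577,204)∘(3,1) = (3·577+8·1·204, 3·204+1·577) = (3363,1189)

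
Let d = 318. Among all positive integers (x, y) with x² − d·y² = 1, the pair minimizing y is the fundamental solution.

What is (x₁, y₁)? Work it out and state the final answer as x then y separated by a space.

d=318: √d = [17; 1,4,1,34] (ℓ=4, even), read p_3/q_3
k=0  a_k=17  p_k/q_k = 17/1
…
k=2  a_k=4  p_k/q_k = 89/5
k=3  a_k=1  p_k/q_k = 107/6
(x₁, y₁) = (107, 6);  107² − 318·6² = 1 ✓

107 6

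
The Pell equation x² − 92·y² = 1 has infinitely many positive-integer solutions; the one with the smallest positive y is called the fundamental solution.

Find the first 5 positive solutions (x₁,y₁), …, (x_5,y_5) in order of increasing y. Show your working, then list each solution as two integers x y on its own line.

d=92: √d = [9; 1,1,2,4,2,1,1,18] (ℓ=8, even), read p_7/q_7
k=0  a_k=9  p_k/q_k = 9/1
k=1  a_k=1  p_k/q_k = 10/1
…
k=3  a_k=2  p_k/q_k = 48/5
…
k=6  a_k=1  p_k/q_k = 681/71
k=7  a_k=1  p_k/q_k = 1151/120
fundamental: x₁=1151, y₁=120  (since 1324801 − 92·14400 = 1)
n=2: (1151,120)∘(1151,120) = (1151·1151+92·120·120, 1151·120+120·1151) = (2649601,276240)
n=3: (2649601,276240)∘(1151,120) = (1151·2649601+92·120·276240, 1151·276240+120·2649601) = (6099380351,635904360)
n=4: (6099380351,635904360)∘(1151,120) = (1151·6099380351+92·120·635904360, 1151·635904360+120·6099380351) = (14040770918401,1463851560480)
n=5: (14040770918401,1463851560480)∘(1151,120) = (1151·14040770918401+92·120·1463851560480, 1151·1463851560480+120·14040770918401) = (32321848554778751,3369785656320600)

1151 120
2649601 276240
6099380351 635904360
14040770918401 1463851560480
32321848554778751 3369785656320600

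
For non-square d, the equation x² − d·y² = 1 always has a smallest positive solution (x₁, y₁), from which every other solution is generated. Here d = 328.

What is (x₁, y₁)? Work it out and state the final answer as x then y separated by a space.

163 9

√328 → a₀=18, period (9,36); ℓ=2 even so k=1
k=0  a_k=18  p_k/q_k = 18/1
k=1  a_k=9  p_k/q_k = 163/9
fundamental: x₁=163, y₁=9  (since 26569 − 328·81 = 1)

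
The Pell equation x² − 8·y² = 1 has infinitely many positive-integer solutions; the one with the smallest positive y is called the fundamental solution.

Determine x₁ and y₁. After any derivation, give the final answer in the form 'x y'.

3 1

√8 = [2; 1,4, …], period ℓ=2 (even) → k=1
a_0=2:  p_0=2·1+0=2,  q_0=2·0+1=1
a_1=1:  p_1=1·2+1=3,  q_1=1·1+0=1
fundamental: x₁=3, y₁=1  (since 9 − 8·1 = 1)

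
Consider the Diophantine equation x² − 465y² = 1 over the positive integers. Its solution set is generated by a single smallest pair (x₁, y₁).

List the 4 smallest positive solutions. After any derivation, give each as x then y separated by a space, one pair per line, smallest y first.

15871 736
503777281 23362112
15990898437631 741560158368
507583097703505921 23538602523554944

[21; 1,1,3,2,2,2,3,1,1,42] for √465; ℓ=10 ⇒ convergent index 9
step 0: (21, 1)  from 21·(1,0) + (0,1)
step 1: (22, 1)  from 1·(21,1) + (1,0)
step 2: (43, 2)  from 1·(22,1) + (21,1)
step 3: (151, 7)  from 3·(43,2) + (22,1)
step 4: (345, 16)  from 2·(151,7) + (43,2)
step 5: (841, 39)  from 2·(345,16) + (151,7)
step 6: (2027, 94)  from 2·(841,39) + (345,16)
step 7: (6922, 321)  from 3·(2027,94) + (841,39)
step 8: (8949, 415)  from 1·(6922,321) + (2027,94)
step 9: (15871, 736)  from 1·(8949,415) + (6922,321)
(x₁, y₁) = (15871, 736);  15871² − 465·736² = 1 ✓
(x_2, y_2) = (15871·15871 + 465·736·736, 15871·736 + 736·15871) = (503777281, 23362112)
(x_3, y_3) = (15871·503777281 + 465·736·23362112, 15871·23362112 + 736·503777281) = (15990898437631, 741560158368)
(x_4, y_4) = (15871·15990898437631 + 465·736·741560158368, 15871·741560158368 + 736·15990898437631) = (507583097703505921, 23538602523554944)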